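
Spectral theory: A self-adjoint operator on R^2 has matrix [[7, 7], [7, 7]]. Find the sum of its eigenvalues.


For a self-adjoint (symmetric) matrix, the eigenvalues are real.
The sum of eigenvalues equals the trace of the matrix.
trace = 7 + 7 = 14

14


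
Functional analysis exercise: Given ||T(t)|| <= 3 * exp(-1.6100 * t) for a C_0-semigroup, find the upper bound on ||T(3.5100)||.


||T(3.5100)|| <= 3 * exp(-1.6100 * 3.5100)
= 3 * exp(-5.6511)
= 3 * 0.0035
= 0.0105

0.0105


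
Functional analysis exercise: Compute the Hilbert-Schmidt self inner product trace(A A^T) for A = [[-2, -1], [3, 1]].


trace(A * A^T) = sum of squares of all entries
= (-2)^2 + (-1)^2 + 3^2 + 1^2
= 4 + 1 + 9 + 1
= 15

15


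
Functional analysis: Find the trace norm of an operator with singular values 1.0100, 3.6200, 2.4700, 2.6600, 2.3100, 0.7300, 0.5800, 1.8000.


The nuclear norm is the sum of all singular values.
||T||_1 = 1.0100 + 3.6200 + 2.4700 + 2.6600 + 2.3100 + 0.7300 + 0.5800 + 1.8000
= 15.1800

15.1800


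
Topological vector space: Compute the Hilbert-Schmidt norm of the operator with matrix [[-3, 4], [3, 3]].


The Hilbert-Schmidt norm is sqrt(sum of squares of all entries).
Sum of squares = (-3)^2 + 4^2 + 3^2 + 3^2
= 9 + 16 + 9 + 9 = 43
||T||_HS = sqrt(43) = 6.5574

6.5574


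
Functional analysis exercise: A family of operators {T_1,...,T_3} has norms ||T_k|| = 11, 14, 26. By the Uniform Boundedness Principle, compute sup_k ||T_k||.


By the Uniform Boundedness Principle, the supremum of norms is finite.
sup_k ||T_k|| = max(11, 14, 26) = 26

26


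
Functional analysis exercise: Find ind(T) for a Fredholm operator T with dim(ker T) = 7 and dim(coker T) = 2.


The Fredholm index is defined as ind(T) = dim(ker T) - dim(coker T)
= 7 - 2
= 5

5


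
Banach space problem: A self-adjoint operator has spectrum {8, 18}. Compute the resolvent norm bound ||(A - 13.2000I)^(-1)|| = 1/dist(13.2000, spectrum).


dist(13.2000, {8, 18}) = min(|13.2000 - 8|, |13.2000 - 18|)
= min(5.2000, 4.8000) = 4.8000
Resolvent bound = 1/4.8000 = 0.2083

0.2083


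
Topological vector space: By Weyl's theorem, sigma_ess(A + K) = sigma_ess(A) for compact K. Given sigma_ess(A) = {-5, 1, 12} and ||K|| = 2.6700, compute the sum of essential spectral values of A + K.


By Weyl's theorem, the essential spectrum is invariant under compact perturbations.
sigma_ess(A + K) = sigma_ess(A) = {-5, 1, 12}
Sum = -5 + 1 + 12 = 8

8


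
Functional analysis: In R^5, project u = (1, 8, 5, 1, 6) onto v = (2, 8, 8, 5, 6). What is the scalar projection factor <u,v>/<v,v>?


Computing <u,v> = 1*2 + 8*8 + 5*8 + 1*5 + 6*6 = 147
Computing <v,v> = 2^2 + 8^2 + 8^2 + 5^2 + 6^2 = 193
Projection coefficient = 147/193 = 0.7617

0.7617


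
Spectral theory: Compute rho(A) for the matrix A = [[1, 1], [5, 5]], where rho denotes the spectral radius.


For a 2x2 matrix, eigenvalues satisfy lambda^2 - (trace)*lambda + det = 0
trace = 1 + 5 = 6
det = 1*5 - 1*5 = 0
discriminant = 6^2 - 4*(0) = 36
spectral radius = max |eigenvalue| = 6.0000

6.0000


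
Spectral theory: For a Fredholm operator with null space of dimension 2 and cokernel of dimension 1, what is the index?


The Fredholm index is defined as ind(T) = dim(ker T) - dim(coker T)
= 2 - 1
= 1

1


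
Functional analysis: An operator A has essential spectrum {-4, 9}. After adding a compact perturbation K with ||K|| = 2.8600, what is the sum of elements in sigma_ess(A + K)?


By Weyl's theorem, the essential spectrum is invariant under compact perturbations.
sigma_ess(A + K) = sigma_ess(A) = {-4, 9}
Sum = -4 + 9 = 5

5


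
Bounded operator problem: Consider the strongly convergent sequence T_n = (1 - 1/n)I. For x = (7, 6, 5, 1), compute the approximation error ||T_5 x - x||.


T_5 x - x = (1 - 1/5)x - x = -x/5
||x|| = sqrt(111) = 10.5357
||T_5 x - x|| = ||x||/5 = 10.5357/5 = 2.1071

2.1071


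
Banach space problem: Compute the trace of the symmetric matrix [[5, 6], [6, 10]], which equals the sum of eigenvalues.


For a self-adjoint (symmetric) matrix, the eigenvalues are real.
The sum of eigenvalues equals the trace of the matrix.
trace = 5 + 10 = 15

15


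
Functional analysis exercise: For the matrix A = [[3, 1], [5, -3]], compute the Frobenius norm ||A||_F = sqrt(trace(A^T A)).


||A||_F^2 = sum a_ij^2
= 3^2 + 1^2 + 5^2 + (-3)^2
= 9 + 1 + 25 + 9 = 44
||A||_F = sqrt(44) = 6.6332

6.6332


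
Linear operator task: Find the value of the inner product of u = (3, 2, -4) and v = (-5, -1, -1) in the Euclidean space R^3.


Computing the standard inner product <u, v> = sum u_i * v_i
= 3*-5 + 2*-1 + -4*-1
= -15 + -2 + 4
= -13

-13


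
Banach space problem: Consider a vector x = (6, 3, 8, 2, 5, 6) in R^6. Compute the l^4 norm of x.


The l^4 norm = (sum |x_i|^4)^(1/4)
Sum of 4th powers = 1296 + 81 + 4096 + 16 + 625 + 1296 = 7410
||x||_4 = (7410)^(1/4) = 9.2780

9.2780


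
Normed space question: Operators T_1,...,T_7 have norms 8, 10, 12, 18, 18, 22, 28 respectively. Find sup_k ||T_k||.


By the Uniform Boundedness Principle, the supremum of norms is finite.
sup_k ||T_k|| = max(8, 10, 12, 18, 18, 22, 28) = 28

28


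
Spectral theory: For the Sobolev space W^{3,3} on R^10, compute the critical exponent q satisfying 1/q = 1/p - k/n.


Using the Sobolev embedding formula: 1/q = 1/p - k/n
1/q = 1/3 - 3/10 = 1/30
q = 1/(1/30) = 30

30.0000


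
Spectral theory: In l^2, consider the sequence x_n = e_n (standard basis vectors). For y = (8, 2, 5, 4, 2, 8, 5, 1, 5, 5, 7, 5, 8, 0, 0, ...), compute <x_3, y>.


x_3 = e_3 is the standard basis vector with 1 in position 3.
<x_3, y> = y_3 = 5
As n -> infinity, <x_n, y> -> 0, confirming weak convergence of (x_n) to 0.

5


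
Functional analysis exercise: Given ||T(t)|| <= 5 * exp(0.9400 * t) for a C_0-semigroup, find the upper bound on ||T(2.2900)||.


||T(2.2900)|| <= 5 * exp(0.9400 * 2.2900)
= 5 * exp(2.1526)
= 5 * 8.6072
= 43.0360

43.0360


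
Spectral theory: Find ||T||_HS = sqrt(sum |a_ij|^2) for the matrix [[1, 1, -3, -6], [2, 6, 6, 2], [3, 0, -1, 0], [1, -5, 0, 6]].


The Hilbert-Schmidt norm is sqrt(sum of squares of all entries).
Sum of squares = 1^2 + 1^2 + (-3)^2 + (-6)^2 + 2^2 + 6^2 + 6^2 + 2^2 + 3^2 + 0^2 + (-1)^2 + 0^2 + 1^2 + (-5)^2 + 0^2 + 6^2
= 1 + 1 + 9 + 36 + 4 + 36 + 36 + 4 + 9 + 0 + 1 + 0 + 1 + 25 + 0 + 36 = 199
||T||_HS = sqrt(199) = 14.1067

14.1067


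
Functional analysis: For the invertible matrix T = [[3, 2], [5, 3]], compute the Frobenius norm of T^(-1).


det(T) = 3*3 - 2*5 = -1
T^(-1) = (1/-1) * [[3, -2], [-5, 3]] = [[-3.0000, 2.0000], [5.0000, -3.0000]]
||T^(-1)||_F^2 = (-3.0000)^2 + 2.0000^2 + 5.0000^2 + (-3.0000)^2 = 47.0000
||T^(-1)||_F = sqrt(47.0000) = 6.8557

6.8557


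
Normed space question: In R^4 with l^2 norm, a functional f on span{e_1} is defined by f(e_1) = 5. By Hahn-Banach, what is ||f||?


The norm of f is given by ||f|| = sup_{||x||=1} |f(x)|.
On span{e_1}, ||e_1|| = 1, so ||f|| = |f(e_1)| / ||e_1||
= |5| / 1 = 5.0000

5.0000


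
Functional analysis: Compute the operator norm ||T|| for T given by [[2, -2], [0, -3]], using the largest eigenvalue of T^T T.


A^T A = [[4, -4], [-4, 13]]
trace(A^T A) = 17, det(A^T A) = 36
discriminant = 17^2 - 4*36 = 145
Largest eigenvalue of A^T A = (trace + sqrt(disc))/2 = 14.5208
||T|| = sqrt(14.5208) = 3.8106

3.8106


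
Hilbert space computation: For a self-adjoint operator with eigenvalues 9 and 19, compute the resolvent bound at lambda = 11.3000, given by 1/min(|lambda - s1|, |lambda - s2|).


dist(11.3000, {9, 19}) = min(|11.3000 - 9|, |11.3000 - 19|)
= min(2.3000, 7.7000) = 2.3000
Resolvent bound = 1/2.3000 = 0.4348

0.4348


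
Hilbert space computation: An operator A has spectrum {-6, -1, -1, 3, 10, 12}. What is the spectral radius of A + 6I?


Spectrum of A + 6I = {0, 5, 5, 9, 16, 18}
Spectral radius = max |lambda| over the shifted spectrum
= max(0, 5, 5, 9, 16, 18) = 18

18


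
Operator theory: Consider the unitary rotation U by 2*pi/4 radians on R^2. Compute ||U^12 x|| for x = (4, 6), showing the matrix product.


U is a rotation by theta = 2*pi/4
U^12 = rotation by 12*theta = 24*pi/4 = 0*pi/4 (mod 2*pi)
cos(0*pi/4) = 1.0000, sin(0*pi/4) = 0.0000
U^12 x = (1.0000 * 4 - 0.0000 * 6, 0.0000 * 4 + 1.0000 * 6)
= (4.0000, 6.0000)
||U^12 x|| = sqrt(4.0000^2 + 6.0000^2) = sqrt(52.0000) = 7.2111

7.2111


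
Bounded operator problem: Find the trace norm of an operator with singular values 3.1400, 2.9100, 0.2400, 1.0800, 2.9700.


The nuclear norm is the sum of all singular values.
||T||_1 = 3.1400 + 2.9100 + 0.2400 + 1.0800 + 2.9700
= 10.3400

10.3400


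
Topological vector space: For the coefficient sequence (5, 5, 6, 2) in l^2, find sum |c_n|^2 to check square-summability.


sum |c_n|^2 = 5^2 + 5^2 + 6^2 + 2^2
= 25 + 25 + 36 + 4
= 90

90


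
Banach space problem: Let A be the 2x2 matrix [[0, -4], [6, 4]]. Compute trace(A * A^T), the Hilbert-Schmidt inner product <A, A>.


trace(A * A^T) = sum of squares of all entries
= 0^2 + (-4)^2 + 6^2 + 4^2
= 0 + 16 + 36 + 16
= 68

68


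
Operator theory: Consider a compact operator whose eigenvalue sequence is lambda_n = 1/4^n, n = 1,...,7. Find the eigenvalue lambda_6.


The eigenvalue formula gives lambda_6 = 1/4^6
= 1/4096
= 2.4414e-04

2.4414e-04


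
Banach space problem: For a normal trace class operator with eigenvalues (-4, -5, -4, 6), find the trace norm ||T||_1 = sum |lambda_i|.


For a normal operator, singular values equal |eigenvalues|.
Trace norm = sum |lambda_i| = 4 + 5 + 4 + 6
= 19

19


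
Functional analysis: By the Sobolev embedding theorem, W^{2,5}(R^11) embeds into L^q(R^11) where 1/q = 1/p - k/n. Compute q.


Using the Sobolev embedding formula: 1/q = 1/p - k/n
1/q = 1/5 - 2/11 = 1/55
q = 1/(1/55) = 55

55.0000


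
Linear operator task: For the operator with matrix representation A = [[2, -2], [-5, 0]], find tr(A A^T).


trace(A * A^T) = sum of squares of all entries
= 2^2 + (-2)^2 + (-5)^2 + 0^2
= 4 + 4 + 25 + 0
= 33

33


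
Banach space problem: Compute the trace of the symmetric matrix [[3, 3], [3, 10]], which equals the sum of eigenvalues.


For a self-adjoint (symmetric) matrix, the eigenvalues are real.
The sum of eigenvalues equals the trace of the matrix.
trace = 3 + 10 = 13

13


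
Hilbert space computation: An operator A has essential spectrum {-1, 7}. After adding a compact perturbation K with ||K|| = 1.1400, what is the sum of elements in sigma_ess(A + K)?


By Weyl's theorem, the essential spectrum is invariant under compact perturbations.
sigma_ess(A + K) = sigma_ess(A) = {-1, 7}
Sum = -1 + 7 = 6

6


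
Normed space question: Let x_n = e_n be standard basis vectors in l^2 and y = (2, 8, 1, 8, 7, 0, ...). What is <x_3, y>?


x_3 = e_3 is the standard basis vector with 1 in position 3.
<x_3, y> = y_3 = 1
As n -> infinity, <x_n, y> -> 0, confirming weak convergence of (x_n) to 0.

1


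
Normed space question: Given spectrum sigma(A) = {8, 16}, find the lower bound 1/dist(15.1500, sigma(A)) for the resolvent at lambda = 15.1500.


dist(15.1500, {8, 16}) = min(|15.1500 - 8|, |15.1500 - 16|)
= min(7.1500, 0.8500) = 0.8500
Resolvent bound = 1/0.8500 = 1.1765

1.1765


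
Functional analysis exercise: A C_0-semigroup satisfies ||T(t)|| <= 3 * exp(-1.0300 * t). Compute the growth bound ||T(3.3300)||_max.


||T(3.3300)|| <= 3 * exp(-1.0300 * 3.3300)
= 3 * exp(-3.4299)
= 3 * 0.0324
= 0.0972

0.0972


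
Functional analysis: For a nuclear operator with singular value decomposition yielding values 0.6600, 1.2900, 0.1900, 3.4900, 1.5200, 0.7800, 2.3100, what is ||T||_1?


The nuclear norm is the sum of all singular values.
||T||_1 = 0.6600 + 1.2900 + 0.1900 + 3.4900 + 1.5200 + 0.7800 + 2.3100
= 10.2400

10.2400


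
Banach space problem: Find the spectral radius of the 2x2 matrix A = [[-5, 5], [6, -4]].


For a 2x2 matrix, eigenvalues satisfy lambda^2 - (trace)*lambda + det = 0
trace = -5 + -4 = -9
det = -5*-4 - 5*6 = -10
discriminant = (-9)^2 - 4*(-10) = 121
spectral radius = max |eigenvalue| = 10.0000

10.0000


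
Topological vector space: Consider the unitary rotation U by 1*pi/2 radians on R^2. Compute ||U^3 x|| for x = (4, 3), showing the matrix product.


U is a rotation by theta = 1*pi/2
U^3 = rotation by 3*theta = 3*pi/2
cos(3*pi/2) = 0.0000, sin(3*pi/2) = -1.0000
U^3 x = (0.0000 * 4 - -1.0000 * 3, -1.0000 * 4 + 0.0000 * 3)
= (3.0000, -4.0000)
||U^3 x|| = sqrt(3.0000^2 + (-4.0000)^2) = sqrt(25.0000) = 5.0000

5.0000


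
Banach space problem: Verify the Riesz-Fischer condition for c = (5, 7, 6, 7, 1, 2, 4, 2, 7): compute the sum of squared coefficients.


sum |c_n|^2 = 5^2 + 7^2 + 6^2 + 7^2 + 1^2 + 2^2 + 4^2 + 2^2 + 7^2
= 25 + 49 + 36 + 49 + 1 + 4 + 16 + 4 + 49
= 233

233


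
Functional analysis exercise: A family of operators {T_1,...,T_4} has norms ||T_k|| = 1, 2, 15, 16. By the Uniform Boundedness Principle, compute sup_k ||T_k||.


By the Uniform Boundedness Principle, the supremum of norms is finite.
sup_k ||T_k|| = max(1, 2, 15, 16) = 16

16


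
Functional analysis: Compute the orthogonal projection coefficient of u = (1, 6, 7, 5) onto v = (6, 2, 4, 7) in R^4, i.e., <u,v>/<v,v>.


Computing <u,v> = 1*6 + 6*2 + 7*4 + 5*7 = 81
Computing <v,v> = 6^2 + 2^2 + 4^2 + 7^2 = 105
Projection coefficient = 81/105 = 0.7714

0.7714


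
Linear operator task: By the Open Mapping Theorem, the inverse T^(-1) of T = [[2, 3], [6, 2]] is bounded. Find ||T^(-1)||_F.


det(T) = 2*2 - 3*6 = -14
T^(-1) = (1/-14) * [[2, -3], [-6, 2]] = [[-0.1429, 0.2143], [0.4286, -0.1429]]
||T^(-1)||_F^2 = (-0.1429)^2 + 0.2143^2 + 0.4286^2 + (-0.1429)^2 = 0.2704
||T^(-1)||_F = sqrt(0.2704) = 0.5200

0.5200


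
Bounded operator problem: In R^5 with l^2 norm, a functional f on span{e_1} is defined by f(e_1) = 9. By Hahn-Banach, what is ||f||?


The norm of f is given by ||f|| = sup_{||x||=1} |f(x)|.
On span{e_1}, ||e_1|| = 1, so ||f|| = |f(e_1)| / ||e_1||
= |9| / 1 = 9.0000

9.0000


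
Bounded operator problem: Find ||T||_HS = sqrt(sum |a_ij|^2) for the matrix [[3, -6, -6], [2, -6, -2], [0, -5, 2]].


The Hilbert-Schmidt norm is sqrt(sum of squares of all entries).
Sum of squares = 3^2 + (-6)^2 + (-6)^2 + 2^2 + (-6)^2 + (-2)^2 + 0^2 + (-5)^2 + 2^2
= 9 + 36 + 36 + 4 + 36 + 4 + 0 + 25 + 4 = 154
||T||_HS = sqrt(154) = 12.4097

12.4097


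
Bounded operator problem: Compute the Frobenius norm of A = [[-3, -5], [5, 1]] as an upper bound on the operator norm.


||A||_F^2 = sum a_ij^2
= (-3)^2 + (-5)^2 + 5^2 + 1^2
= 9 + 25 + 25 + 1 = 60
||A||_F = sqrt(60) = 7.7460

7.7460


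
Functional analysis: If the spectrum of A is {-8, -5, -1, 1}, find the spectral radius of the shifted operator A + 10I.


Spectrum of A + 10I = {2, 5, 9, 11}
Spectral radius = max |lambda| over the shifted spectrum
= max(2, 5, 9, 11) = 11

11


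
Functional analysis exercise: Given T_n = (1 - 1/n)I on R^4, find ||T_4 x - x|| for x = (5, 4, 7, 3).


T_4 x - x = (1 - 1/4)x - x = -x/4
||x|| = sqrt(99) = 9.9499
||T_4 x - x|| = ||x||/4 = 9.9499/4 = 2.4875

2.4875


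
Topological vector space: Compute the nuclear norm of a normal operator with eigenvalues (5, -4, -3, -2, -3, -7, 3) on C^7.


For a normal operator, singular values equal |eigenvalues|.
Trace norm = sum |lambda_i| = 5 + 4 + 3 + 2 + 3 + 7 + 3
= 27

27


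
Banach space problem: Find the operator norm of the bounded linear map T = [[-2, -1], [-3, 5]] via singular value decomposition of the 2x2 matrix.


A^T A = [[13, -13], [-13, 26]]
trace(A^T A) = 39, det(A^T A) = 169
discriminant = 39^2 - 4*169 = 845
Largest eigenvalue of A^T A = (trace + sqrt(disc))/2 = 34.0344
||T|| = sqrt(34.0344) = 5.8339

5.8339


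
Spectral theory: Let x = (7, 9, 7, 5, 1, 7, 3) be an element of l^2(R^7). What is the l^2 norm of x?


The l^2 norm = (sum |x_i|^2)^(1/2)
Sum of 2th powers = 49 + 81 + 49 + 25 + 1 + 49 + 9 = 263
||x||_2 = (263)^(1/2) = 16.2173

16.2173


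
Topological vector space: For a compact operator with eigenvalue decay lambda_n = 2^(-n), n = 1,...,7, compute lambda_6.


The eigenvalue formula gives lambda_6 = 1/2^6
= 1/64
= 0.0156

0.0156


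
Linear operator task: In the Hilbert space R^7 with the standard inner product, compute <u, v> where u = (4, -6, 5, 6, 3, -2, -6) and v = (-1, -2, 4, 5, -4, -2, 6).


Computing the standard inner product <u, v> = sum u_i * v_i
= 4*-1 + -6*-2 + 5*4 + 6*5 + 3*-4 + -2*-2 + -6*6
= -4 + 12 + 20 + 30 + -12 + 4 + -36
= 14

14


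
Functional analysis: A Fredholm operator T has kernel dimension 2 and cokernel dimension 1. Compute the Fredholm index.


The Fredholm index is defined as ind(T) = dim(ker T) - dim(coker T)
= 2 - 1
= 1

1


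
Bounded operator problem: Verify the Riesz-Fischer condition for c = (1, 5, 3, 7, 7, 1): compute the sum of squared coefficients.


sum |c_n|^2 = 1^2 + 5^2 + 3^2 + 7^2 + 7^2 + 1^2
= 1 + 25 + 9 + 49 + 49 + 1
= 134

134


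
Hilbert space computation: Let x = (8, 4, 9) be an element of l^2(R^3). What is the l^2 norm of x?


The l^2 norm = (sum |x_i|^2)^(1/2)
Sum of 2th powers = 64 + 16 + 81 = 161
||x||_2 = (161)^(1/2) = 12.6886

12.6886


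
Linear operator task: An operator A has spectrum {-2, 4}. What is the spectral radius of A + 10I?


Spectrum of A + 10I = {8, 14}
Spectral radius = max |lambda| over the shifted spectrum
= max(8, 14) = 14

14


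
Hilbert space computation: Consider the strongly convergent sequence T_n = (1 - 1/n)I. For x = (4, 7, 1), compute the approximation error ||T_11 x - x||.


T_11 x - x = (1 - 1/11)x - x = -x/11
||x|| = sqrt(66) = 8.1240
||T_11 x - x|| = ||x||/11 = 8.1240/11 = 0.7385

0.7385


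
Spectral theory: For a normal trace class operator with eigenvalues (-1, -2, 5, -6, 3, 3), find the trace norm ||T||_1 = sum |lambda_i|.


For a normal operator, singular values equal |eigenvalues|.
Trace norm = sum |lambda_i| = 1 + 2 + 5 + 6 + 3 + 3
= 20

20


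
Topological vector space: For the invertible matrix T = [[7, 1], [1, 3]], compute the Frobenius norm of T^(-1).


det(T) = 7*3 - 1*1 = 20
T^(-1) = (1/20) * [[3, -1], [-1, 7]] = [[0.1500, -0.0500], [-0.0500, 0.3500]]
||T^(-1)||_F^2 = 0.1500^2 + (-0.0500)^2 + (-0.0500)^2 + 0.3500^2 = 0.1500
||T^(-1)||_F = sqrt(0.1500) = 0.3873

0.3873


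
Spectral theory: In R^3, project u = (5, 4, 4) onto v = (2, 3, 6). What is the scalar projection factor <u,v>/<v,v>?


Computing <u,v> = 5*2 + 4*3 + 4*6 = 46
Computing <v,v> = 2^2 + 3^2 + 6^2 = 49
Projection coefficient = 46/49 = 0.9388

0.9388


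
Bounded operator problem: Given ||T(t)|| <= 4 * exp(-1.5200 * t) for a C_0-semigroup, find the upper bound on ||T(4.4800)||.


||T(4.4800)|| <= 4 * exp(-1.5200 * 4.4800)
= 4 * exp(-6.8096)
= 4 * 0.0011
= 0.0044

0.0044


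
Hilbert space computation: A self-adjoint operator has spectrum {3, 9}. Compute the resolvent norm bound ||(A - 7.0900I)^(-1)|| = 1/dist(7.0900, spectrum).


dist(7.0900, {3, 9}) = min(|7.0900 - 3|, |7.0900 - 9|)
= min(4.0900, 1.9100) = 1.9100
Resolvent bound = 1/1.9100 = 0.5236

0.5236


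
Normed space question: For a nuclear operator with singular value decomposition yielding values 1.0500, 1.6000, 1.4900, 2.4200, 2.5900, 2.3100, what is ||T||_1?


The nuclear norm is the sum of all singular values.
||T||_1 = 1.0500 + 1.6000 + 1.4900 + 2.4200 + 2.5900 + 2.3100
= 11.4600

11.4600


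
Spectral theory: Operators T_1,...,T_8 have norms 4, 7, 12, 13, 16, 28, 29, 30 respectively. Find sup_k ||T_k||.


By the Uniform Boundedness Principle, the supremum of norms is finite.
sup_k ||T_k|| = max(4, 7, 12, 13, 16, 28, 29, 30) = 30

30


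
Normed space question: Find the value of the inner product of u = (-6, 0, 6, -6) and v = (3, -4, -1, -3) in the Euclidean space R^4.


Computing the standard inner product <u, v> = sum u_i * v_i
= -6*3 + 0*-4 + 6*-1 + -6*-3
= -18 + 0 + -6 + 18
= -6

-6


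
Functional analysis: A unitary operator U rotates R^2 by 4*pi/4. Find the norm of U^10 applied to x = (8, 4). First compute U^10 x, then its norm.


U is a rotation by theta = 4*pi/4
U^10 = rotation by 10*theta = 40*pi/4 = 0*pi/4 (mod 2*pi)
cos(0*pi/4) = 1.0000, sin(0*pi/4) = 0.0000
U^10 x = (1.0000 * 8 - 0.0000 * 4, 0.0000 * 8 + 1.0000 * 4)
= (8.0000, 4.0000)
||U^10 x|| = sqrt(8.0000^2 + 4.0000^2) = sqrt(80.0000) = 8.9443

8.9443


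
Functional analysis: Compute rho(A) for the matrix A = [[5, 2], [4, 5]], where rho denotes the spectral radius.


For a 2x2 matrix, eigenvalues satisfy lambda^2 - (trace)*lambda + det = 0
trace = 5 + 5 = 10
det = 5*5 - 2*4 = 17
discriminant = 10^2 - 4*(17) = 32
spectral radius = max |eigenvalue| = 7.8284

7.8284


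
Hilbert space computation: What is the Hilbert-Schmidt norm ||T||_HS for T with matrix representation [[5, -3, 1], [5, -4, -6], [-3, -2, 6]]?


The Hilbert-Schmidt norm is sqrt(sum of squares of all entries).
Sum of squares = 5^2 + (-3)^2 + 1^2 + 5^2 + (-4)^2 + (-6)^2 + (-3)^2 + (-2)^2 + 6^2
= 25 + 9 + 1 + 25 + 16 + 36 + 9 + 4 + 36 = 161
||T||_HS = sqrt(161) = 12.6886

12.6886


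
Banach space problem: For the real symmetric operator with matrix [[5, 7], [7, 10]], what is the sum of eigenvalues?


For a self-adjoint (symmetric) matrix, the eigenvalues are real.
The sum of eigenvalues equals the trace of the matrix.
trace = 5 + 10 = 15

15


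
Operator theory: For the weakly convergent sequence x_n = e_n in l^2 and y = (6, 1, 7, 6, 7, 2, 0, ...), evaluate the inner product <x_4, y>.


x_4 = e_4 is the standard basis vector with 1 in position 4.
<x_4, y> = y_4 = 6
As n -> infinity, <x_n, y> -> 0, confirming weak convergence of (x_n) to 0.

6


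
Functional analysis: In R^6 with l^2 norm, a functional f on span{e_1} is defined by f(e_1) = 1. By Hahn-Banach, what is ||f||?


The norm of f is given by ||f|| = sup_{||x||=1} |f(x)|.
On span{e_1}, ||e_1|| = 1, so ||f|| = |f(e_1)| / ||e_1||
= |1| / 1 = 1.0000

1.0000


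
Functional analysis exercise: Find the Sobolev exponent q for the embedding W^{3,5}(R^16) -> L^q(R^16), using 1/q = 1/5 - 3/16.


Using the Sobolev embedding formula: 1/q = 1/p - k/n
1/q = 1/5 - 3/16 = 1/80
q = 1/(1/80) = 80

80.0000


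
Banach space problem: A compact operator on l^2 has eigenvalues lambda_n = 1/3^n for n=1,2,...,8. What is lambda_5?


The eigenvalue formula gives lambda_5 = 1/3^5
= 1/243
= 0.0041

0.0041


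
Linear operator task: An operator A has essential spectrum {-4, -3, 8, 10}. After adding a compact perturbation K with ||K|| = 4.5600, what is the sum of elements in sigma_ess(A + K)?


By Weyl's theorem, the essential spectrum is invariant under compact perturbations.
sigma_ess(A + K) = sigma_ess(A) = {-4, -3, 8, 10}
Sum = -4 + -3 + 8 + 10 = 11

11


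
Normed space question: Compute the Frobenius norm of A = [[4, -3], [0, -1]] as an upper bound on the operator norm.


||A||_F^2 = sum a_ij^2
= 4^2 + (-3)^2 + 0^2 + (-1)^2
= 16 + 9 + 0 + 1 = 26
||A||_F = sqrt(26) = 5.0990

5.0990


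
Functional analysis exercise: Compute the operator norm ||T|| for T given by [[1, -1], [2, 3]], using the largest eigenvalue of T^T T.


A^T A = [[5, 5], [5, 10]]
trace(A^T A) = 15, det(A^T A) = 25
discriminant = 15^2 - 4*25 = 125
Largest eigenvalue of A^T A = (trace + sqrt(disc))/2 = 13.0902
||T|| = sqrt(13.0902) = 3.6180

3.6180


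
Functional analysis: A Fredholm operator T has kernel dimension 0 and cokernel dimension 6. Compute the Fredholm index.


The Fredholm index is defined as ind(T) = dim(ker T) - dim(coker T)
= 0 - 6
= -6

-6


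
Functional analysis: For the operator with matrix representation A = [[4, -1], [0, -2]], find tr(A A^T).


trace(A * A^T) = sum of squares of all entries
= 4^2 + (-1)^2 + 0^2 + (-2)^2
= 16 + 1 + 0 + 4
= 21

21


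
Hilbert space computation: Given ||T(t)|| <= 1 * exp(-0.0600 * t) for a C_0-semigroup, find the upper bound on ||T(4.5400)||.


||T(4.5400)|| <= 1 * exp(-0.0600 * 4.5400)
= 1 * exp(-0.2724)
= 1 * 0.7615
= 0.7615

0.7615


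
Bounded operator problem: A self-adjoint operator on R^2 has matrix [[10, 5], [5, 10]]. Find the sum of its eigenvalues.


For a self-adjoint (symmetric) matrix, the eigenvalues are real.
The sum of eigenvalues equals the trace of the matrix.
trace = 10 + 10 = 20

20


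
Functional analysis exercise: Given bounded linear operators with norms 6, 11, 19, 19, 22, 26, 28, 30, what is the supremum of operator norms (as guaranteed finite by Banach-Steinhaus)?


By the Uniform Boundedness Principle, the supremum of norms is finite.
sup_k ||T_k|| = max(6, 11, 19, 19, 22, 26, 28, 30) = 30

30


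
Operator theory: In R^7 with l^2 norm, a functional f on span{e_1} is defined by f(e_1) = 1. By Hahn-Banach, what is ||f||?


The norm of f is given by ||f|| = sup_{||x||=1} |f(x)|.
On span{e_1}, ||e_1|| = 1, so ||f|| = |f(e_1)| / ||e_1||
= |1| / 1 = 1.0000

1.0000


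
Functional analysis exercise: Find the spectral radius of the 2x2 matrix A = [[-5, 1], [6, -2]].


For a 2x2 matrix, eigenvalues satisfy lambda^2 - (trace)*lambda + det = 0
trace = -5 + -2 = -7
det = -5*-2 - 1*6 = 4
discriminant = (-7)^2 - 4*(4) = 33
spectral radius = max |eigenvalue| = 6.3723

6.3723


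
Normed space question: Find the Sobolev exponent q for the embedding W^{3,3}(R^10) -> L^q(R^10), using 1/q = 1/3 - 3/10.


Using the Sobolev embedding formula: 1/q = 1/p - k/n
1/q = 1/3 - 3/10 = 1/30
q = 1/(1/30) = 30

30.0000


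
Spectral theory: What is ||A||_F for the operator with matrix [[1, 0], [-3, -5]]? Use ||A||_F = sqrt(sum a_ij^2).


||A||_F^2 = sum a_ij^2
= 1^2 + 0^2 + (-3)^2 + (-5)^2
= 1 + 0 + 9 + 25 = 35
||A||_F = sqrt(35) = 5.9161

5.9161


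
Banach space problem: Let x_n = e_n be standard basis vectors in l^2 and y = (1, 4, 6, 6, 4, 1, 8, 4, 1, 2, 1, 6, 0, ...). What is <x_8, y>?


x_8 = e_8 is the standard basis vector with 1 in position 8.
<x_8, y> = y_8 = 4
As n -> infinity, <x_n, y> -> 0, confirming weak convergence of (x_n) to 0.

4


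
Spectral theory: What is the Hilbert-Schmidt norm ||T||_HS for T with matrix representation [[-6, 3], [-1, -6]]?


The Hilbert-Schmidt norm is sqrt(sum of squares of all entries).
Sum of squares = (-6)^2 + 3^2 + (-1)^2 + (-6)^2
= 36 + 9 + 1 + 36 = 82
||T||_HS = sqrt(82) = 9.0554

9.0554


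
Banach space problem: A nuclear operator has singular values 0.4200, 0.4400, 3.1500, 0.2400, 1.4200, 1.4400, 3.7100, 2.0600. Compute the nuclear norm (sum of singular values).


The nuclear norm is the sum of all singular values.
||T||_1 = 0.4200 + 0.4400 + 3.1500 + 0.2400 + 1.4200 + 1.4400 + 3.7100 + 2.0600
= 12.8800

12.8800


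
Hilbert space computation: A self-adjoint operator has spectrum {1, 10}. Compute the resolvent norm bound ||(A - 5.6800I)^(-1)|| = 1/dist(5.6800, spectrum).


dist(5.6800, {1, 10}) = min(|5.6800 - 1|, |5.6800 - 10|)
= min(4.6800, 4.3200) = 4.3200
Resolvent bound = 1/4.3200 = 0.2315

0.2315


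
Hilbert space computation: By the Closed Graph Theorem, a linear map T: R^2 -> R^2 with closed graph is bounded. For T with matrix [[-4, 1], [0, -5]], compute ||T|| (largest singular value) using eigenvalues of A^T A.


A^T A = [[16, -4], [-4, 26]]
trace(A^T A) = 42, det(A^T A) = 400
discriminant = 42^2 - 4*400 = 164
Largest eigenvalue of A^T A = (trace + sqrt(disc))/2 = 27.4031
||T|| = sqrt(27.4031) = 5.2348

5.2348


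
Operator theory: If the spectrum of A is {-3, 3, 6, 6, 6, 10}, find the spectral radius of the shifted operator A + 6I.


Spectrum of A + 6I = {3, 9, 12, 12, 12, 16}
Spectral radius = max |lambda| over the shifted spectrum
= max(3, 9, 12, 12, 12, 16) = 16

16


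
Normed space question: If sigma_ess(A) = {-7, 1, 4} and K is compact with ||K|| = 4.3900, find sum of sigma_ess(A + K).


By Weyl's theorem, the essential spectrum is invariant under compact perturbations.
sigma_ess(A + K) = sigma_ess(A) = {-7, 1, 4}
Sum = -7 + 1 + 4 = -2

-2


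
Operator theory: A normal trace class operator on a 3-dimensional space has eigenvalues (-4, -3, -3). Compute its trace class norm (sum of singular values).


For a normal operator, singular values equal |eigenvalues|.
Trace norm = sum |lambda_i| = 4 + 3 + 3
= 10

10


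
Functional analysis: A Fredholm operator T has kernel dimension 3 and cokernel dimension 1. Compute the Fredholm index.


The Fredholm index is defined as ind(T) = dim(ker T) - dim(coker T)
= 3 - 1
= 2

2


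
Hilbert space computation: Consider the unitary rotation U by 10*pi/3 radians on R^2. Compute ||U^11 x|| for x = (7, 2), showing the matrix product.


U is a rotation by theta = 10*pi/3
U^11 = rotation by 11*theta = 110*pi/3 = 2*pi/3 (mod 2*pi)
cos(2*pi/3) = -0.5000, sin(2*pi/3) = 0.8660
U^11 x = (-0.5000 * 7 - 0.8660 * 2, 0.8660 * 7 + -0.5000 * 2)
= (-5.2321, 5.0622)
||U^11 x|| = sqrt((-5.2321)^2 + 5.0622^2) = sqrt(53.0000) = 7.2801

7.2801


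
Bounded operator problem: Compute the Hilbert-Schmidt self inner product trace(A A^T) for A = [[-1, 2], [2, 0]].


trace(A * A^T) = sum of squares of all entries
= (-1)^2 + 2^2 + 2^2 + 0^2
= 1 + 4 + 4 + 0
= 9

9


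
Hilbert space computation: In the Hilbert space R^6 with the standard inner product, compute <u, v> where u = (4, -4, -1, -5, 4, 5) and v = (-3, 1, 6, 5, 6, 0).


Computing the standard inner product <u, v> = sum u_i * v_i
= 4*-3 + -4*1 + -1*6 + -5*5 + 4*6 + 5*0
= -12 + -4 + -6 + -25 + 24 + 0
= -23

-23


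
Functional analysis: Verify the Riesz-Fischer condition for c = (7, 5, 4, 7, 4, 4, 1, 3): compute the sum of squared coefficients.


sum |c_n|^2 = 7^2 + 5^2 + 4^2 + 7^2 + 4^2 + 4^2 + 1^2 + 3^2
= 49 + 25 + 16 + 49 + 16 + 16 + 1 + 9
= 181

181


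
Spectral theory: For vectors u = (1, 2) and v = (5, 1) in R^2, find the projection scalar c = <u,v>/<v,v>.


Computing <u,v> = 1*5 + 2*1 = 7
Computing <v,v> = 5^2 + 1^2 = 26
Projection coefficient = 7/26 = 0.2692

0.2692


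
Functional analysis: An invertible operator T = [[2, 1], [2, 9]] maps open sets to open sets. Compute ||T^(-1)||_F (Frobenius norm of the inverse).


det(T) = 2*9 - 1*2 = 16
T^(-1) = (1/16) * [[9, -1], [-2, 2]] = [[0.5625, -0.0625], [-0.1250, 0.1250]]
||T^(-1)||_F^2 = 0.5625^2 + (-0.0625)^2 + (-0.1250)^2 + 0.1250^2 = 0.3516
||T^(-1)||_F = sqrt(0.3516) = 0.5929

0.5929


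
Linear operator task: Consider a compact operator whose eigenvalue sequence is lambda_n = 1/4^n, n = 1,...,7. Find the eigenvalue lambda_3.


The eigenvalue formula gives lambda_3 = 1/4^3
= 1/64
= 0.0156

0.0156


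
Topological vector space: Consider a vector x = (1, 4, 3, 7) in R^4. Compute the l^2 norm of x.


The l^2 norm = (sum |x_i|^2)^(1/2)
Sum of 2th powers = 1 + 16 + 9 + 49 = 75
||x||_2 = (75)^(1/2) = 8.6603

8.6603


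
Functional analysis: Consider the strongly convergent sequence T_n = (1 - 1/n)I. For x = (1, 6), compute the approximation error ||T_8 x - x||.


T_8 x - x = (1 - 1/8)x - x = -x/8
||x|| = sqrt(37) = 6.0828
||T_8 x - x|| = ||x||/8 = 6.0828/8 = 0.7603

0.7603


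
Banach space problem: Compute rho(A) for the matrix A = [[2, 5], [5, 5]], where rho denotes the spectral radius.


For a 2x2 matrix, eigenvalues satisfy lambda^2 - (trace)*lambda + det = 0
trace = 2 + 5 = 7
det = 2*5 - 5*5 = -15
discriminant = 7^2 - 4*(-15) = 109
spectral radius = max |eigenvalue| = 8.7202

8.7202


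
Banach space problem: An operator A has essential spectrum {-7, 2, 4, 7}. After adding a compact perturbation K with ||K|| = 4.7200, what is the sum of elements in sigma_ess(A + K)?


By Weyl's theorem, the essential spectrum is invariant under compact perturbations.
sigma_ess(A + K) = sigma_ess(A) = {-7, 2, 4, 7}
Sum = -7 + 2 + 4 + 7 = 6

6


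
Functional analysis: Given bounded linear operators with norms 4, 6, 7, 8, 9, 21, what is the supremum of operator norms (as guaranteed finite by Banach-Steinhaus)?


By the Uniform Boundedness Principle, the supremum of norms is finite.
sup_k ||T_k|| = max(4, 6, 7, 8, 9, 21) = 21

21


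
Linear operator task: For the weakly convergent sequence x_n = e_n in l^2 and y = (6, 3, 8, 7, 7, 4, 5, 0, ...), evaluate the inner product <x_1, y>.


x_1 = e_1 is the standard basis vector with 1 in position 1.
<x_1, y> = y_1 = 6
As n -> infinity, <x_n, y> -> 0, confirming weak convergence of (x_n) to 0.

6


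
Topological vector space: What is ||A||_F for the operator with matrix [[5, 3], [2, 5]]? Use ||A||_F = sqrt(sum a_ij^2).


||A||_F^2 = sum a_ij^2
= 5^2 + 3^2 + 2^2 + 5^2
= 25 + 9 + 4 + 25 = 63
||A||_F = sqrt(63) = 7.9373

7.9373


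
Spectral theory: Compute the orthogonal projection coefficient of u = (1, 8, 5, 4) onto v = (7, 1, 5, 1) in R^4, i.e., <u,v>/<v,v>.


Computing <u,v> = 1*7 + 8*1 + 5*5 + 4*1 = 44
Computing <v,v> = 7^2 + 1^2 + 5^2 + 1^2 = 76
Projection coefficient = 44/76 = 0.5789

0.5789


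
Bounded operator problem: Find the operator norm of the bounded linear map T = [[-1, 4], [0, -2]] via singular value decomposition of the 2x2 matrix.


A^T A = [[1, -4], [-4, 20]]
trace(A^T A) = 21, det(A^T A) = 4
discriminant = 21^2 - 4*4 = 425
Largest eigenvalue of A^T A = (trace + sqrt(disc))/2 = 20.8078
||T|| = sqrt(20.8078) = 4.5616

4.5616


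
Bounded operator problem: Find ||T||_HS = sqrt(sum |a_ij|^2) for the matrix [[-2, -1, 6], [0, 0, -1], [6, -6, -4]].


The Hilbert-Schmidt norm is sqrt(sum of squares of all entries).
Sum of squares = (-2)^2 + (-1)^2 + 6^2 + 0^2 + 0^2 + (-1)^2 + 6^2 + (-6)^2 + (-4)^2
= 4 + 1 + 36 + 0 + 0 + 1 + 36 + 36 + 16 = 130
||T||_HS = sqrt(130) = 11.4018

11.4018


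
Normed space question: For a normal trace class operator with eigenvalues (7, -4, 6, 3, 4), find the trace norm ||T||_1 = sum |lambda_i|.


For a normal operator, singular values equal |eigenvalues|.
Trace norm = sum |lambda_i| = 7 + 4 + 6 + 3 + 4
= 24

24


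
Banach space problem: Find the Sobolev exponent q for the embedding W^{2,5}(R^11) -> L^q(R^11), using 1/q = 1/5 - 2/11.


Using the Sobolev embedding formula: 1/q = 1/p - k/n
1/q = 1/5 - 2/11 = 1/55
q = 1/(1/55) = 55

55.0000


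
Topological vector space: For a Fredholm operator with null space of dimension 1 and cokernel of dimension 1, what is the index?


The Fredholm index is defined as ind(T) = dim(ker T) - dim(coker T)
= 1 - 1
= 0

0


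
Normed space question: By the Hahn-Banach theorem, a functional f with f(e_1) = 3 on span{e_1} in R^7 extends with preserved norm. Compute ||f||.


The norm of f is given by ||f|| = sup_{||x||=1} |f(x)|.
On span{e_1}, ||e_1|| = 1, so ||f|| = |f(e_1)| / ||e_1||
= |3| / 1 = 3.0000

3.0000


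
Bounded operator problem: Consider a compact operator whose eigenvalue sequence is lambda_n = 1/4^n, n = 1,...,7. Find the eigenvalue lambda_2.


The eigenvalue formula gives lambda_2 = 1/4^2
= 1/16
= 0.0625

0.0625


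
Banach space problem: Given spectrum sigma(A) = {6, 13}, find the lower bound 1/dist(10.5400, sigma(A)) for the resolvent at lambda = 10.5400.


dist(10.5400, {6, 13}) = min(|10.5400 - 6|, |10.5400 - 13|)
= min(4.5400, 2.4600) = 2.4600
Resolvent bound = 1/2.4600 = 0.4065

0.4065


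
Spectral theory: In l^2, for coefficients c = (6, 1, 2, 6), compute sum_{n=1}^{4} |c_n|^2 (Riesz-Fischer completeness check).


sum |c_n|^2 = 6^2 + 1^2 + 2^2 + 6^2
= 36 + 1 + 4 + 36
= 77

77


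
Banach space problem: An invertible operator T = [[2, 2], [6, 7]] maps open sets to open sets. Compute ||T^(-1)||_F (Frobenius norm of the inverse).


det(T) = 2*7 - 2*6 = 2
T^(-1) = (1/2) * [[7, -2], [-6, 2]] = [[3.5000, -1.0000], [-3.0000, 1.0000]]
||T^(-1)||_F^2 = 3.5000^2 + (-1.0000)^2 + (-3.0000)^2 + 1.0000^2 = 23.2500
||T^(-1)||_F = sqrt(23.2500) = 4.8218

4.8218


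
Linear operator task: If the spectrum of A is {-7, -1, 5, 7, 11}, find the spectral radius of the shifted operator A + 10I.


Spectrum of A + 10I = {3, 9, 15, 17, 21}
Spectral radius = max |lambda| over the shifted spectrum
= max(3, 9, 15, 17, 21) = 21

21


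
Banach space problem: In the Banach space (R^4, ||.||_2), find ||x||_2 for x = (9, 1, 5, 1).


The l^2 norm = (sum |x_i|^2)^(1/2)
Sum of 2th powers = 81 + 1 + 25 + 1 = 108
||x||_2 = (108)^(1/2) = 10.3923

10.3923


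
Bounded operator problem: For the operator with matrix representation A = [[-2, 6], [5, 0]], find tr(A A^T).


trace(A * A^T) = sum of squares of all entries
= (-2)^2 + 6^2 + 5^2 + 0^2
= 4 + 36 + 25 + 0
= 65

65


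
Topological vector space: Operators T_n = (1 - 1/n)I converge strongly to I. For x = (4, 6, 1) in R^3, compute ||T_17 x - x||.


T_17 x - x = (1 - 1/17)x - x = -x/17
||x|| = sqrt(53) = 7.2801
||T_17 x - x|| = ||x||/17 = 7.2801/17 = 0.4282

0.4282


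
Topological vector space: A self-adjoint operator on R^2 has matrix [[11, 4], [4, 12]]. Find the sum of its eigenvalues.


For a self-adjoint (symmetric) matrix, the eigenvalues are real.
The sum of eigenvalues equals the trace of the matrix.
trace = 11 + 12 = 23

23


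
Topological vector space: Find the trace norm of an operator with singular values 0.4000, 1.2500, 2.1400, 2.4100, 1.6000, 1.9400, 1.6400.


The nuclear norm is the sum of all singular values.
||T||_1 = 0.4000 + 1.2500 + 2.1400 + 2.4100 + 1.6000 + 1.9400 + 1.6400
= 11.3800

11.3800


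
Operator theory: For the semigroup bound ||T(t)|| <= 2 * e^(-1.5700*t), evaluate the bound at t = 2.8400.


||T(2.8400)|| <= 2 * exp(-1.5700 * 2.8400)
= 2 * exp(-4.4588)
= 2 * 0.0116
= 0.0232

0.0232


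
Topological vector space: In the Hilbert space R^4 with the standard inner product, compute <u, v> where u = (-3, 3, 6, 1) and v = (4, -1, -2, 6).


Computing the standard inner product <u, v> = sum u_i * v_i
= -3*4 + 3*-1 + 6*-2 + 1*6
= -12 + -3 + -12 + 6
= -21

-21


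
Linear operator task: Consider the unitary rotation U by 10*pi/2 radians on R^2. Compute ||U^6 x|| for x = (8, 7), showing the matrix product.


U is a rotation by theta = 10*pi/2
U^6 = rotation by 6*theta = 60*pi/2 = 0*pi/2 (mod 2*pi)
cos(0*pi/2) = 1.0000, sin(0*pi/2) = 0.0000
U^6 x = (1.0000 * 8 - 0.0000 * 7, 0.0000 * 8 + 1.0000 * 7)
= (8.0000, 7.0000)
||U^6 x|| = sqrt(8.0000^2 + 7.0000^2) = sqrt(113.0000) = 10.6301

10.6301


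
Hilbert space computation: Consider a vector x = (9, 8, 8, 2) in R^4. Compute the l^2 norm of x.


The l^2 norm = (sum |x_i|^2)^(1/2)
Sum of 2th powers = 81 + 64 + 64 + 4 = 213
||x||_2 = (213)^(1/2) = 14.5945

14.5945


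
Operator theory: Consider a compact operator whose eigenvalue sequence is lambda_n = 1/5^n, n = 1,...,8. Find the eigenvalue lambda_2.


The eigenvalue formula gives lambda_2 = 1/5^2
= 1/25
= 0.0400

0.0400


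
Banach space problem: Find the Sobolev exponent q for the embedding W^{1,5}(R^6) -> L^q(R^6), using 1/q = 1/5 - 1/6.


Using the Sobolev embedding formula: 1/q = 1/p - k/n
1/q = 1/5 - 1/6 = 1/30
q = 1/(1/30) = 30

30.0000


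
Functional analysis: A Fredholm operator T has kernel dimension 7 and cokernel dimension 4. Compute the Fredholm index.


The Fredholm index is defined as ind(T) = dim(ker T) - dim(coker T)
= 7 - 4
= 3

3


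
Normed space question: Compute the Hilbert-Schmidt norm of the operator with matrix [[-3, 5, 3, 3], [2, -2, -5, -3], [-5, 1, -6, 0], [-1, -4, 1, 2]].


The Hilbert-Schmidt norm is sqrt(sum of squares of all entries).
Sum of squares = (-3)^2 + 5^2 + 3^2 + 3^2 + 2^2 + (-2)^2 + (-5)^2 + (-3)^2 + (-5)^2 + 1^2 + (-6)^2 + 0^2 + (-1)^2 + (-4)^2 + 1^2 + 2^2
= 9 + 25 + 9 + 9 + 4 + 4 + 25 + 9 + 25 + 1 + 36 + 0 + 1 + 16 + 1 + 4 = 178
||T||_HS = sqrt(178) = 13.3417

13.3417


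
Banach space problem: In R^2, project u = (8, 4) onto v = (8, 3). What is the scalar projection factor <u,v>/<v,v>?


Computing <u,v> = 8*8 + 4*3 = 76
Computing <v,v> = 8^2 + 3^2 = 73
Projection coefficient = 76/73 = 1.0411

1.0411


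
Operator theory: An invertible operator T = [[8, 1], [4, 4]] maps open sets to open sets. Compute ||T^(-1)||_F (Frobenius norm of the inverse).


det(T) = 8*4 - 1*4 = 28
T^(-1) = (1/28) * [[4, -1], [-4, 8]] = [[0.1429, -0.0357], [-0.1429, 0.2857]]
||T^(-1)||_F^2 = 0.1429^2 + (-0.0357)^2 + (-0.1429)^2 + 0.2857^2 = 0.1237
||T^(-1)||_F = sqrt(0.1237) = 0.3517

0.3517
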